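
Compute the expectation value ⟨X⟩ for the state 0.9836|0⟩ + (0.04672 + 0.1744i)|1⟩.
0.09191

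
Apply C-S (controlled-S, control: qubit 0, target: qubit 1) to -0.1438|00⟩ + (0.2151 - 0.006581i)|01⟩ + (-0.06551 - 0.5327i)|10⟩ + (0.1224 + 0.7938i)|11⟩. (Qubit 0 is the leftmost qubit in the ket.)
-0.1438|00⟩ + (0.2151 - 0.006581i)|01⟩ + (-0.06551 - 0.5327i)|10⟩ + (-0.7938 + 0.1224i)|11⟩

C-S leaves the control-|0⟩ kets |00⟩, |01⟩ unchanged and applies S to qubit 1 on the control-|1⟩ pair (|10⟩, |11⟩).
S = [[1, 0], [0, i]].
With a = amp(|10⟩) = (-0.06551 - 0.5327i) and b = amp(|11⟩) = (0.1224 + 0.7938i):
new amp(|10⟩) = (1)·a = (-0.06551 - 0.5327i)
new amp(|11⟩) = (i)·b = (-0.7938 + 0.1224i)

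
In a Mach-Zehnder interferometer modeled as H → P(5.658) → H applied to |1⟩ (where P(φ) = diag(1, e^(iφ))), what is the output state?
(0.09457 + 0.2926i)|0⟩ + (0.9054 - 0.2926i)|1⟩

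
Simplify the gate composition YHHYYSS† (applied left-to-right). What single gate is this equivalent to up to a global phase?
Y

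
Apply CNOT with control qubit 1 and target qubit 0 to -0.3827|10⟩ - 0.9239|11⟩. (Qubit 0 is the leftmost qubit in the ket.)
-0.9239|01⟩ - 0.3827|10⟩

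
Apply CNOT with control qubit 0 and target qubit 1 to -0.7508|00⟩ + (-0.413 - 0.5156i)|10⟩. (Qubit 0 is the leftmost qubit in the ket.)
-0.7508|00⟩ + (-0.413 - 0.5156i)|11⟩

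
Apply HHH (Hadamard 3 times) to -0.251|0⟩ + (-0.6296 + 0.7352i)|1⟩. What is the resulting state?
(-0.6227 + 0.5199i)|0⟩ + (0.2677 - 0.5199i)|1⟩

H² = I, so H^3 = H: a single Hadamard. With (a, b) = (-0.251, (-0.6296 + 0.7352i)), H gives ((a + b)/√2, (a − b)/√2) = ((-0.6227 + 0.5199i), (0.2677 - 0.5199i)).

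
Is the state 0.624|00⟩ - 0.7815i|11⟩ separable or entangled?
Entangled

Writing the state as a|00⟩ + b|01⟩ + c|10⟩ + d|11⟩, it is a product state iff ad − bc = 0.
Here (a, b, c, d) = (0.624, 0, 0, -0.7815i): ad − bc = (0.624)(-0.7815i) − (0)(0) = -0.4877i ≠ 0, so the state is entangled.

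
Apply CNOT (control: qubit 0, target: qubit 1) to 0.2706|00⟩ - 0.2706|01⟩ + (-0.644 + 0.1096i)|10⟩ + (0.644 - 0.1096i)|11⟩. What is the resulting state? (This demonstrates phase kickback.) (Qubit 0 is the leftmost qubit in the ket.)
0.2706|00⟩ - 0.2706|01⟩ + (0.644 - 0.1096i)|10⟩ + (-0.644 + 0.1096i)|11⟩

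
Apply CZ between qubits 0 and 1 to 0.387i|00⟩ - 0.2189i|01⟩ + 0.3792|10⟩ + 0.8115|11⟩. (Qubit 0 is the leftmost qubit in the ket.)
0.387i|00⟩ - 0.2189i|01⟩ + 0.3792|10⟩ - 0.8115|11⟩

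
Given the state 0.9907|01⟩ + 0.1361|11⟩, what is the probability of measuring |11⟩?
0.01852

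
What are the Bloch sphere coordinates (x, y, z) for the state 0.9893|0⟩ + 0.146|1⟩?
(0.2889, 0, 0.9574)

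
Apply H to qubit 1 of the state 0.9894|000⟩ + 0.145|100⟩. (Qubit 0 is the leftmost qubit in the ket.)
0.6996|000⟩ + 0.6996|010⟩ + 0.1025|100⟩ + 0.1025|110⟩

H on qubit 1 mixes each pair of kets that differ only in qubit 1: amplitudes (a, b) of (|…0…⟩, |…1…⟩) become ((a + b)/√2, (a − b)/√2). Kets absent from the input have amplitude 0.
(|000⟩, |010⟩): (a, b) = (0.9894, 0) → (0.6996, 0.6996)
(|100⟩, |110⟩): (a, b) = (0.145, 0) → (0.1025, 0.1025)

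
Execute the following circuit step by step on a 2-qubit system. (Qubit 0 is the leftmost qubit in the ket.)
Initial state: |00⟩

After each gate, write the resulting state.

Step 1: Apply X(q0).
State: |10⟩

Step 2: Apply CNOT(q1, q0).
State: |10⟩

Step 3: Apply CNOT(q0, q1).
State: |11⟩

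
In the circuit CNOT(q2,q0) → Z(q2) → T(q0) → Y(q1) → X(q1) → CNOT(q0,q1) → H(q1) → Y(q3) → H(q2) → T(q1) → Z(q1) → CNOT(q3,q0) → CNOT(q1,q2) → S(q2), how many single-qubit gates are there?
10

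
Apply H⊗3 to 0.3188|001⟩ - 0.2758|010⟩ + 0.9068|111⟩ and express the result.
0.3358|000⟩ - 0.5308|001⟩ - 0.1104|010⟩ + 0.3054|011⟩ - 0.3054|100⟩ + 0.1104|101⟩ + 0.5308|110⟩ - 0.3358|111⟩

H⊗3 gives amp(|y⟩) = (1/2√2) Σ_x (−1)^(x·y) amp(|x⟩), where x·y is the number of positions in which both x and y have a 1.
|000⟩: (0.3188 - 0.2758 + 0.9068)/(2√2) = 0.3358
|001⟩: (-0.3188 - 0.2758 - 0.9068)/(2√2) = -0.5308
|010⟩: (0.3188 + 0.2758 - 0.9068)/(2√2) = -0.1104
|011⟩: (-0.3188 + 0.2758 + 0.9068)/(2√2) = 0.3054
|100⟩: (0.3188 - 0.2758 - 0.9068)/(2√2) = -0.3054
|101⟩: (-0.3188 - 0.2758 + 0.9068)/(2√2) = 0.1104
|110⟩: (0.3188 + 0.2758 + 0.9068)/(2√2) = 0.5308
|111⟩: (-0.3188 + 0.2758 - 0.9068)/(2√2) = -0.3358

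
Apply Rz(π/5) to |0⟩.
(0.9511 - 0.309i)|0⟩

Rz(π/5) = [[e^(−iθ/2), 0], [0, e^(iθ/2)]] with e^(±iθ/2) = cos(θ/2) ± i·sin(θ/2); θ = π/5, cos(θ/2) ≈ 0.951057, sin(θ/2) ≈ 0.309017.
With a = amp(|0⟩) = 1 and b = amp(|1⟩) = 0:
new amp(|0⟩) = (0.951057 - 0.309017i)·a = (0.9511 - 0.309i)
new amp(|1⟩) = (0.951057 + 0.309017i)·b = 0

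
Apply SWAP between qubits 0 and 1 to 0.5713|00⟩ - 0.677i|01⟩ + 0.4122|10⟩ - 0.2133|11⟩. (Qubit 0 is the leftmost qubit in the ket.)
0.5713|00⟩ + 0.4122|01⟩ - 0.677i|10⟩ - 0.2133|11⟩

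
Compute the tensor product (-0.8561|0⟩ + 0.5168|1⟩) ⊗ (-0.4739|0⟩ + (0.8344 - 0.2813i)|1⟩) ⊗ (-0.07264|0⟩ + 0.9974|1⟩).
-0.02947|000⟩ + 0.4047|001⟩ + (0.05189 - 0.01749i)|010⟩ + (-0.7125 + 0.2402i)|011⟩ + 0.01779|100⟩ - 0.2443|101⟩ + (-0.03132 + 0.01056i)|110⟩ + (0.4301 - 0.145i)|111⟩

amp(|b₁b₂…⟩) = product of the factor amplitudes for bits b₁, b₂, …; only kets whose every factor amplitude is nonzero survive.
|000⟩: (-0.8561)(-0.4739)(-0.07264) = -0.02947
|001⟩: (-0.8561)(-0.4739)(0.9974) = 0.4047
|010⟩: (-0.8561)(0.8344 - 0.2813i)(-0.07264) = (0.05189 - 0.01749i)
|011⟩: (-0.8561)(0.8344 - 0.2813i)(0.9974) = (-0.7125 + 0.2402i)
|100⟩: (0.5168)(-0.4739)(-0.07264) = 0.01779
|101⟩: (0.5168)(-0.4739)(0.9974) = -0.2443
|110⟩: (0.5168)(0.8344 - 0.2813i)(-0.07264) = (-0.03132 + 0.01056i)
|111⟩: (0.5168)(0.8344 - 0.2813i)(0.9974) = (0.4301 - 0.145i)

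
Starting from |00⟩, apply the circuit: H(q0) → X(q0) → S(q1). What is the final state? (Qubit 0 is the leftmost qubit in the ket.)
1/√2|00⟩ + 1/√2|10⟩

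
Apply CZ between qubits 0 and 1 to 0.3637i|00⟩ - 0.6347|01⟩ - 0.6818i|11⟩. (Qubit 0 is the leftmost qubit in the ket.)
0.3637i|00⟩ - 0.6347|01⟩ + 0.6818i|11⟩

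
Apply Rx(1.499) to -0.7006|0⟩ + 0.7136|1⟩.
(-0.5129 - 0.4862i)|0⟩ + (0.5224 + 0.4773i)|1⟩

Rx(1.499) = [[cos(θ/2), −i·sin(θ/2)], [−i·sin(θ/2), cos(θ/2)]]; θ = 1.499, cos(θ/2) ≈ 0.73203, sin(θ/2) ≈ 0.681273.
With a = amp(|0⟩) = -0.7006 and b = amp(|1⟩) = 0.7136:
new amp(|0⟩) = (0.73203)·a + (-0.681273i)·b = (-0.5129 - 0.4862i)
new amp(|1⟩) = (-0.681273i)·a + (0.73203)·b = (0.5224 + 0.4773i)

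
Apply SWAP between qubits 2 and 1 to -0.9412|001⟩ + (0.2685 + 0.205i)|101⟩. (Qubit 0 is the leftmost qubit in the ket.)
-0.9412|010⟩ + (0.2685 + 0.205i)|110⟩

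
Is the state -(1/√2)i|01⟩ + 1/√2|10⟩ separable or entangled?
Entangled

Writing the state as a|00⟩ + b|01⟩ + c|10⟩ + d|11⟩, it is a product state iff ad − bc = 0.
Here (a, b, c, d) = (0, -(1/√2)i, 1/√2, 0): ad − bc = (0)(0) − (-(1/√2)i)(1/√2) = (1/2)i ≠ 0, so the state is entangled.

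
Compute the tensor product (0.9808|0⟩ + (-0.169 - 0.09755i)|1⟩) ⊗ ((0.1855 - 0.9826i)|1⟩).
(0.1819 - 0.9637i)|01⟩ + (-0.1272 + 0.148i)|11⟩

amp(|b₁b₂…⟩) = product of the factor amplitudes for bits b₁, b₂, …; only kets whose every factor amplitude is nonzero survive.
|01⟩: (0.9808)(0.1855 - 0.9826i) = (0.1819 - 0.9637i)
|11⟩: (-0.169 - 0.09755i)(0.1855 - 0.9826i) = (-0.1272 + 0.148i)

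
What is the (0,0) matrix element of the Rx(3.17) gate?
-0.0142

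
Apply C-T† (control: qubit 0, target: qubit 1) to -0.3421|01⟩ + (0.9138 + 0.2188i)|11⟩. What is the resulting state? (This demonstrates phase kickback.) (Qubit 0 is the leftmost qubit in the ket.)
-0.3421|01⟩ + (0.8009 - 0.4914i)|11⟩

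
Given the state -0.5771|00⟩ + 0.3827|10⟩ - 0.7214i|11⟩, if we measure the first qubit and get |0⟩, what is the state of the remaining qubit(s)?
-|0⟩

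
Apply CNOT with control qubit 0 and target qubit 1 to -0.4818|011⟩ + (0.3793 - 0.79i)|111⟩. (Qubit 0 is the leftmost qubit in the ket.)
-0.4818|011⟩ + (0.3793 - 0.79i)|101⟩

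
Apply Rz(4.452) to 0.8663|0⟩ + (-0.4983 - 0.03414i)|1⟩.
(-0.5279 - 0.6869i)|0⟩ + (0.3307 - 0.3743i)|1⟩

Rz(4.452) = [[e^(−iθ/2), 0], [0, e^(iθ/2)]] with e^(±iθ/2) = cos(θ/2) ± i·sin(θ/2); θ = 4.452, cos(θ/2) ≈ -0.609321, sin(θ/2) ≈ 0.792924.
With a = amp(|0⟩) = 0.8663 and b = amp(|1⟩) = (-0.4983 - 0.03414i):
new amp(|0⟩) = (-0.609321 - 0.792924i)·a = (-0.5279 - 0.6869i)
new amp(|1⟩) = (-0.609321 + 0.792924i)·b = (0.3307 - 0.3743i)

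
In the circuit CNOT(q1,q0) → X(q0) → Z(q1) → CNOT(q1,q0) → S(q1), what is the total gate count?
5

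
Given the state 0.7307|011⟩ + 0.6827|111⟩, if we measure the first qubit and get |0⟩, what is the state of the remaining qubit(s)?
|11⟩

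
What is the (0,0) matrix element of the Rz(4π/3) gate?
(-1/2 - 0.866i)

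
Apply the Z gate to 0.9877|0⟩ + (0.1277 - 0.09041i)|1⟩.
0.9877|0⟩ + (-0.1277 + 0.09041i)|1⟩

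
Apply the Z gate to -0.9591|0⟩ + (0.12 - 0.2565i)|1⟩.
-0.9591|0⟩ + (-0.12 + 0.2565i)|1⟩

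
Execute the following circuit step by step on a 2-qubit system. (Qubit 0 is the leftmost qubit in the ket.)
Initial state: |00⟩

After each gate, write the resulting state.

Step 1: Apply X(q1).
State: |01⟩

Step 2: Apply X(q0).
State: |11⟩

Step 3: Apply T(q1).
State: (1/√2 + (1/√2)i)|11⟩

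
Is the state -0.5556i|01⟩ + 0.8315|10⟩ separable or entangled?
Entangled

Writing the state as a|00⟩ + b|01⟩ + c|10⟩ + d|11⟩, it is a product state iff ad − bc = 0.
Here (a, b, c, d) = (0, -0.5556i, 0.8315, 0): ad − bc = (0)(0) − (-0.5556i)(0.8315) = 0.462i ≠ 0, so the state is entangled.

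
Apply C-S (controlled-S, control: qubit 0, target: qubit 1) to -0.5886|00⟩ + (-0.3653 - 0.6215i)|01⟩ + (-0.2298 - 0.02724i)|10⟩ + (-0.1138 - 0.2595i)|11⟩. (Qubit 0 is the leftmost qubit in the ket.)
-0.5886|00⟩ + (-0.3653 - 0.6215i)|01⟩ + (-0.2298 - 0.02724i)|10⟩ + (0.2595 - 0.1138i)|11⟩

C-S leaves the control-|0⟩ kets |00⟩, |01⟩ unchanged and applies S to qubit 1 on the control-|1⟩ pair (|10⟩, |11⟩).
S = [[1, 0], [0, i]].
With a = amp(|10⟩) = (-0.2298 - 0.02724i) and b = amp(|11⟩) = (-0.1138 - 0.2595i):
new amp(|10⟩) = (1)·a = (-0.2298 - 0.02724i)
new amp(|11⟩) = (i)·b = (0.2595 - 0.1138i)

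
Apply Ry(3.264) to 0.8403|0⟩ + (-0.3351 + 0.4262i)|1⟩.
(0.2831 - 0.4254i)|0⟩ + (0.8592 - 0.02607i)|1⟩

Ry(3.264) = [[cos(θ/2), −sin(θ/2)], [sin(θ/2), cos(θ/2)]]; θ = 3.264, cos(θ/2) ≈ -0.0611655, sin(θ/2) ≈ 0.998128.
With a = amp(|0⟩) = 0.8403 and b = amp(|1⟩) = (-0.3351 + 0.4262i):
new amp(|0⟩) = (-0.0611655)·a + (-0.998128)·b = (0.2831 - 0.4254i)
new amp(|1⟩) = (0.998128)·a + (-0.0611655)·b = (0.8592 - 0.02607i)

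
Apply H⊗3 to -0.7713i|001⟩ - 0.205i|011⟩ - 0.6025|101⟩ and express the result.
(-0.213 - 0.3452i)|000⟩ + (0.213 + 0.3452i)|001⟩ + (-0.213 - 0.2002i)|010⟩ + (0.213 + 0.2002i)|011⟩ + (0.213 - 0.3452i)|100⟩ + (-0.213 + 0.3452i)|101⟩ + (0.213 - 0.2002i)|110⟩ + (-0.213 + 0.2002i)|111⟩

H⊗3 gives amp(|y⟩) = (1/2√2) Σ_x (−1)^(x·y) amp(|x⟩), where x·y is the number of positions in which both x and y have a 1.
|000⟩: (-0.7713i - 0.205i - 0.6025)/(2√2) = (-0.213 - 0.3452i)
|001⟩: (0.7713i + 0.205i + 0.6025)/(2√2) = (0.213 + 0.3452i)
|010⟩: (-0.7713i + 0.205i - 0.6025)/(2√2) = (-0.213 - 0.2002i)
|011⟩: (0.7713i - 0.205i + 0.6025)/(2√2) = (0.213 + 0.2002i)
|100⟩: (-0.7713i - 0.205i + 0.6025)/(2√2) = (0.213 - 0.3452i)
|101⟩: (0.7713i + 0.205i - 0.6025)/(2√2) = (-0.213 + 0.3452i)
|110⟩: (-0.7713i + 0.205i + 0.6025)/(2√2) = (0.213 - 0.2002i)
|111⟩: (0.7713i - 0.205i - 0.6025)/(2√2) = (-0.213 + 0.2002i)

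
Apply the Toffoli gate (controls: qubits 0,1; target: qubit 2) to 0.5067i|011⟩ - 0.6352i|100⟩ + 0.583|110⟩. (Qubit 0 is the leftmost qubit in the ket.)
0.5067i|011⟩ - 0.6352i|100⟩ + 0.583|111⟩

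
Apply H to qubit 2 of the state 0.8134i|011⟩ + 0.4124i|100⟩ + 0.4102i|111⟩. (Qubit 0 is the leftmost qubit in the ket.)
0.5752i|010⟩ - 0.5752i|011⟩ + 0.2916i|100⟩ + 0.2916i|101⟩ + 0.2901i|110⟩ - 0.2901i|111⟩

H on qubit 2 mixes each pair of kets that differ only in qubit 2: amplitudes (a, b) of (|…0…⟩, |…1…⟩) become ((a + b)/√2, (a − b)/√2). Kets absent from the input have amplitude 0.
(|010⟩, |011⟩): (a, b) = (0, 0.8134i) → (0.5752i, -0.5752i)
(|100⟩, |101⟩): (a, b) = (0.4124i, 0) → (0.2916i, 0.2916i)
(|110⟩, |111⟩): (a, b) = (0, 0.4102i) → (0.2901i, -0.2901i)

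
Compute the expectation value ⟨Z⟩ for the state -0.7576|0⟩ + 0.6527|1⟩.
0.1479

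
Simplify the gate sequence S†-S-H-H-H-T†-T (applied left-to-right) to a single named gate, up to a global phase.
H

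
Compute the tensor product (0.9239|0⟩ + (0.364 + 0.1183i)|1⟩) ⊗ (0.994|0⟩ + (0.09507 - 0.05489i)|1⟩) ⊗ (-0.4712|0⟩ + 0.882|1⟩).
-0.4327|000⟩ + 0.81|001⟩ + (-0.04139 + 0.0239i)|010⟩ + (0.07747 - 0.04473i)|011⟩ + (-0.1705 - 0.05541i)|100⟩ + (0.3191 + 0.1037i)|101⟩ + (-0.01937 + 0.004115i)|110⟩ + (0.03625 - 0.007703i)|111⟩

amp(|b₁b₂…⟩) = product of the factor amplitudes for bits b₁, b₂, …; only kets whose every factor amplitude is nonzero survive.
|000⟩: (0.9239)(0.994)(-0.4712) = -0.4327
|001⟩: (0.9239)(0.994)(0.882) = 0.81
|010⟩: (0.9239)(0.09507 - 0.05489i)(-0.4712) = (-0.04139 + 0.0239i)
|011⟩: (0.9239)(0.09507 - 0.05489i)(0.882) = (0.07747 - 0.04473i)
|100⟩: (0.364 + 0.1183i)(0.994)(-0.4712) = (-0.1705 - 0.05541i)
|101⟩: (0.364 + 0.1183i)(0.994)(0.882) = (0.3191 + 0.1037i)
|110⟩: (0.364 + 0.1183i)(0.09507 - 0.05489i)(-0.4712) = (-0.01937 + 0.004115i)
|111⟩: (0.364 + 0.1183i)(0.09507 - 0.05489i)(0.882) = (0.03625 - 0.007703i)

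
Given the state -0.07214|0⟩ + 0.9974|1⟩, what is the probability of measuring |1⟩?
0.9948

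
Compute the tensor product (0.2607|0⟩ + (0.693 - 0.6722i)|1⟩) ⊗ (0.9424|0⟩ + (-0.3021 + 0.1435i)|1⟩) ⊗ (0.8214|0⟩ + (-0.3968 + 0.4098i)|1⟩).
0.2018|000⟩ + (-0.09749 + 0.1007i)|001⟩ + (-0.06469 + 0.03073i)|010⟩ + (0.01592 - 0.04712i)|011⟩ + (0.5364 - 0.5203i)|100⟩ + (0.0004572 + 0.519i)|101⟩ + (-0.09273 + 0.2485i)|110⟩ + (-0.07917 - 0.1663i)|111⟩

amp(|b₁b₂…⟩) = product of the factor amplitudes for bits b₁, b₂, …; only kets whose every factor amplitude is nonzero survive.
|000⟩: (0.2607)(0.9424)(0.8214) = 0.2018
|001⟩: (0.2607)(0.9424)(-0.3968 + 0.4098i) = (-0.09749 + 0.1007i)
|010⟩: (0.2607)(-0.3021 + 0.1435i)(0.8214) = (-0.06469 + 0.03073i)
|011⟩: (0.2607)(-0.3021 + 0.1435i)(-0.3968 + 0.4098i) = (0.01592 - 0.04712i)
|100⟩: (0.693 - 0.6722i)(0.9424)(0.8214) = (0.5364 - 0.5203i)
|101⟩: (0.693 - 0.6722i)(0.9424)(-0.3968 + 0.4098i) = (0.0004572 + 0.519i)
|110⟩: (0.693 - 0.6722i)(-0.3021 + 0.1435i)(0.8214) = (-0.09273 + 0.2485i)
|111⟩: (0.693 - 0.6722i)(-0.3021 + 0.1435i)(-0.3968 + 0.4098i) = (-0.07917 - 0.1663i)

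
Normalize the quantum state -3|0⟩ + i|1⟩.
-0.9487|0⟩ + 0.3162i|1⟩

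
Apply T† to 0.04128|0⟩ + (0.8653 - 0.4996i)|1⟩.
0.04128|0⟩ + (0.2586 - 0.9651i)|1⟩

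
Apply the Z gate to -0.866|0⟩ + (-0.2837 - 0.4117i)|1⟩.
-0.866|0⟩ + (0.2837 + 0.4117i)|1⟩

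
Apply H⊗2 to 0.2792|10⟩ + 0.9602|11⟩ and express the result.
0.6197|00⟩ - 0.3405|01⟩ - 0.6197|10⟩ + 0.3405|11⟩

H⊗2 gives amp(|y⟩) = (1/2) Σ_x (−1)^(x·y) amp(|x⟩), where x·y is the number of positions in which both x and y have a 1.
|00⟩: (0.2792 + 0.9602)/2 = 0.6197
|01⟩: (0.2792 - 0.9602)/2 = -0.3405
|10⟩: (-0.2792 - 0.9602)/2 = -0.6197
|11⟩: (-0.2792 + 0.9602)/2 = 0.3405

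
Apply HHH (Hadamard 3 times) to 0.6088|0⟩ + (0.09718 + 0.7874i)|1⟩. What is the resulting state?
(0.4992 + 0.5568i)|0⟩ + (0.3618 - 0.5568i)|1⟩

H² = I, so H^3 = H: a single Hadamard. With (a, b) = (0.6088, (0.09718 + 0.7874i)), H gives ((a + b)/√2, (a − b)/√2) = ((0.4992 + 0.5568i), (0.3618 - 0.5568i)).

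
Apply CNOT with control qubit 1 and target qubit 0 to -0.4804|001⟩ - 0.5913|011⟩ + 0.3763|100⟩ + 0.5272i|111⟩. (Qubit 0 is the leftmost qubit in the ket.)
-0.4804|001⟩ + 0.5272i|011⟩ + 0.3763|100⟩ - 0.5913|111⟩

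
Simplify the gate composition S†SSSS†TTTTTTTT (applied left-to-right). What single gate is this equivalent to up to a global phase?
S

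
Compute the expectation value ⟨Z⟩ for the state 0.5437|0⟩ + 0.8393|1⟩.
-0.4088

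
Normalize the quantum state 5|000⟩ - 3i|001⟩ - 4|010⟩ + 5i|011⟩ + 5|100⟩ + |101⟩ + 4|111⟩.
0.4623|000⟩ - 0.2774i|001⟩ - 0.3698|010⟩ + 0.4623i|011⟩ + 0.4623|100⟩ + 0.09245|101⟩ + 0.3698|111⟩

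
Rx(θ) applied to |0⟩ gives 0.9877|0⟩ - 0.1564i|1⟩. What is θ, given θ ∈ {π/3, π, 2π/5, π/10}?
π/10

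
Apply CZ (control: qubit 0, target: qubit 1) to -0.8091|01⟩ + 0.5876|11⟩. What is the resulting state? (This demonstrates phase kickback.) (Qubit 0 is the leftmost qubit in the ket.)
-0.8091|01⟩ - 0.5876|11⟩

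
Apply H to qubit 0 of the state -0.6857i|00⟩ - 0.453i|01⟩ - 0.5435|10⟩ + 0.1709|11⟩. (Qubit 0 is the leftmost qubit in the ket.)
(-0.3843 - 0.4849i)|00⟩ + (0.1208 - 0.3203i)|01⟩ + (0.3843 - 0.4849i)|10⟩ + (-0.1208 - 0.3203i)|11⟩

H on qubit 0 mixes each pair of kets that differ only in qubit 0: amplitudes (a, b) of (|…0…⟩, |…1…⟩) become ((a + b)/√2, (a − b)/√2). Kets absent from the input have amplitude 0.
(|00⟩, |10⟩): (a, b) = (-0.6857i, -0.5435) → ((-0.3843 - 0.4849i), (0.3843 - 0.4849i))
(|01⟩, |11⟩): (a, b) = (-0.453i, 0.1709) → ((0.1208 - 0.3203i), (-0.1208 - 0.3203i))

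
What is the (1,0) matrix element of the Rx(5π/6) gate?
-0.9659i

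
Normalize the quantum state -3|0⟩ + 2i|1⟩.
-0.8321|0⟩ + 0.5547i|1⟩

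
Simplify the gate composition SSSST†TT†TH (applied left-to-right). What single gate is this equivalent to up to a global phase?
H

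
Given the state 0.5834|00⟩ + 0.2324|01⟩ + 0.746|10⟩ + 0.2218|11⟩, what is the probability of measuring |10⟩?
0.5565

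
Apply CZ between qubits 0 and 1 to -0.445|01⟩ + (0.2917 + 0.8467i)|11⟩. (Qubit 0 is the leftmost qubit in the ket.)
-0.445|01⟩ + (-0.2917 - 0.8467i)|11⟩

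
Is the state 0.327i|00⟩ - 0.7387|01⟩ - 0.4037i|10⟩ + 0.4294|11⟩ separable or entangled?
Entangled

Writing the state as a|00⟩ + b|01⟩ + c|10⟩ + d|11⟩, it is a product state iff ad − bc = 0.
Here (a, b, c, d) = (0.327i, -0.7387, -0.4037i, 0.4294): ad − bc = (0.327i)(0.4294) − (-0.7387)(-0.4037i) = -0.1578i ≠ 0, so the state is entangled.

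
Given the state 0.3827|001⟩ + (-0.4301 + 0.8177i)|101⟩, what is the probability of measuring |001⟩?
0.1465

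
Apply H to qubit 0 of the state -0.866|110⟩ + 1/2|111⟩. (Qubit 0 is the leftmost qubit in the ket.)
-0.6124|010⟩ + 1/√8|011⟩ + 0.6124|110⟩ - 1/√8|111⟩

H on qubit 0 mixes each pair of kets that differ only in qubit 0: amplitudes (a, b) of (|…0…⟩, |…1…⟩) become ((a + b)/√2, (a − b)/√2). Kets absent from the input have amplitude 0.
(|010⟩, |110⟩): (a, b) = (0, -0.866) → (-0.6124, 0.6124)
(|011⟩, |111⟩): (a, b) = (0, 1/2) → (1/√8, -1/√8)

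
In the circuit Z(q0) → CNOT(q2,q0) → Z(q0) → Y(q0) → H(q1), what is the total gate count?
5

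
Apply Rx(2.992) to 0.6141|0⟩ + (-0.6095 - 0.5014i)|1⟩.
(-0.4541 + 0.6078i)|0⟩ + (-0.04555 - 0.6499i)|1⟩

Rx(2.992) = [[cos(θ/2), −i·sin(θ/2)], [−i·sin(θ/2), cos(θ/2)]]; θ = 2.992, cos(θ/2) ≈ 0.0747266, sin(θ/2) ≈ 0.997204.
With a = amp(|0⟩) = 0.6141 and b = amp(|1⟩) = (-0.6095 - 0.5014i):
new amp(|0⟩) = (0.0747266)·a + (-0.997204i)·b = (-0.4541 + 0.6078i)
new amp(|1⟩) = (-0.997204i)·a + (0.0747266)·b = (-0.04555 - 0.6499i)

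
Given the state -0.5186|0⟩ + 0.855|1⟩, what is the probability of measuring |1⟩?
0.731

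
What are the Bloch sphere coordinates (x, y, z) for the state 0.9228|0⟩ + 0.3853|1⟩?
(0.7111, 0, 0.7031)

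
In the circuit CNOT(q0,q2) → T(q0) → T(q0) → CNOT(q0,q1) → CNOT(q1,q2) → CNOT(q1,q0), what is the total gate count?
6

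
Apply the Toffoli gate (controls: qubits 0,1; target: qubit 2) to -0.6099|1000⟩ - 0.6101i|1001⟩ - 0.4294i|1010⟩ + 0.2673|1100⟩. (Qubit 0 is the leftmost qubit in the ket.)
-0.6099|1000⟩ - 0.6101i|1001⟩ - 0.4294i|1010⟩ + 0.2673|1110⟩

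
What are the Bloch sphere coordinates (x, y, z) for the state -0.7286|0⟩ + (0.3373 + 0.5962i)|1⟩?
(-0.4915, -0.8688, 0.06163)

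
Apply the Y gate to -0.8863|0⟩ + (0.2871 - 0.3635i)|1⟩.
(-0.3635 - 0.2871i)|0⟩ - 0.8863i|1⟩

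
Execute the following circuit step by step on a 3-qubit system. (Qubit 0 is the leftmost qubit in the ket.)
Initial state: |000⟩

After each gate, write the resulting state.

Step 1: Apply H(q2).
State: 1/√2|000⟩ + 1/√2|001⟩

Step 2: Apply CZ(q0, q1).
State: 1/√2|000⟩ + 1/√2|001⟩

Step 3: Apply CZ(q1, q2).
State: 1/√2|000⟩ + 1/√2|001⟩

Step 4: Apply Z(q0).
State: 1/√2|000⟩ + 1/√2|001⟩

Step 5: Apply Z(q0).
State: 1/√2|000⟩ + 1/√2|001⟩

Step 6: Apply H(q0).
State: 1/2|000⟩ + 1/2|001⟩ + 1/2|100⟩ + 1/2|101⟩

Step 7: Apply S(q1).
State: 1/2|000⟩ + 1/2|001⟩ + 1/2|100⟩ + 1/2|101⟩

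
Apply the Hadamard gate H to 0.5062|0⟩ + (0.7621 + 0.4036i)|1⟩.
(0.8968 + 0.2854i)|0⟩ + (-0.1809 - 0.2854i)|1⟩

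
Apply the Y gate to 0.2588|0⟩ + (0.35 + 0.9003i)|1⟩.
(0.9003 - 0.35i)|0⟩ + 0.2588i|1⟩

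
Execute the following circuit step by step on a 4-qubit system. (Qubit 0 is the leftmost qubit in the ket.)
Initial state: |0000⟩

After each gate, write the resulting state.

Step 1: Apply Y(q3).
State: i|0001⟩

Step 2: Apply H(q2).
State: (1/√2)i|0001⟩ + (1/√2)i|0011⟩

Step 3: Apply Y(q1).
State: -1/√2|0101⟩ - 1/√2|0111⟩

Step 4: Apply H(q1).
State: -1/2|0001⟩ - 1/2|0011⟩ + 1/2|0101⟩ + 1/2|0111⟩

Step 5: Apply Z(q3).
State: 1/2|0001⟩ + 1/2|0011⟩ - 1/2|0101⟩ - 1/2|0111⟩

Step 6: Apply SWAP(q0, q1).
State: 1/2|0001⟩ + 1/2|0011⟩ - 1/2|1001⟩ - 1/2|1011⟩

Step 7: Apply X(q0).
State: -1/2|0001⟩ - 1/2|0011⟩ + 1/2|1001⟩ + 1/2|1011⟩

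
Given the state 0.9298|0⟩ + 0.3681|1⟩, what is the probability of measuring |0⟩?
0.8645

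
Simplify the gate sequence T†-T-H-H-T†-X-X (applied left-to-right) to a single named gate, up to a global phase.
T†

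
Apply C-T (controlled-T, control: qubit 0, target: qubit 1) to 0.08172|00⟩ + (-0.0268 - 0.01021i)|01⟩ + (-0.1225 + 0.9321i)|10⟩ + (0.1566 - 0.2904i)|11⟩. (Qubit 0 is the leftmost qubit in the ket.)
0.08172|00⟩ + (-0.0268 - 0.01021i)|01⟩ + (-0.1225 + 0.9321i)|10⟩ + (0.3161 - 0.09461i)|11⟩

C-T leaves the control-|0⟩ kets |00⟩, |01⟩ unchanged and applies T to qubit 1 on the control-|1⟩ pair (|10⟩, |11⟩).
T = [[1, 0], [0, (1/√2 + (1/√2)i)]].
With a = amp(|10⟩) = (-0.1225 + 0.9321i) and b = amp(|11⟩) = (0.1566 - 0.2904i):
new amp(|10⟩) = (1)·a = (-0.1225 + 0.9321i)
new amp(|11⟩) = (1/√2 + (1/√2)i)·b = (0.3161 - 0.09461i)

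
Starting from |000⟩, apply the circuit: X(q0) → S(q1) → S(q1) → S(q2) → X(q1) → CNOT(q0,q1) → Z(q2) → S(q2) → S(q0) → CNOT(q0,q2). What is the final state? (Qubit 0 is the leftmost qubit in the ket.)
i|101⟩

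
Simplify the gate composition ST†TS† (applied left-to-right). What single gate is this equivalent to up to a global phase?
I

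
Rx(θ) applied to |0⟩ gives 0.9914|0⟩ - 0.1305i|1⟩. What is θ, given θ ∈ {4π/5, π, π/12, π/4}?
π/12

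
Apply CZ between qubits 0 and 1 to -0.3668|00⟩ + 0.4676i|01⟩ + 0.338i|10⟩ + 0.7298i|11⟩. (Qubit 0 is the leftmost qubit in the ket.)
-0.3668|00⟩ + 0.4676i|01⟩ + 0.338i|10⟩ - 0.7298i|11⟩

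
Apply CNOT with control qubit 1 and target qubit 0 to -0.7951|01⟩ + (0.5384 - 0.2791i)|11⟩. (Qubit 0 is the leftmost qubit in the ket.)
(0.5384 - 0.2791i)|01⟩ - 0.7951|11⟩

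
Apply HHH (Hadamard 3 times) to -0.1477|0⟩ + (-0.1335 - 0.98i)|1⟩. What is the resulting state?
(-0.1988 - 0.693i)|0⟩ + (-0.01004 + 0.693i)|1⟩

H² = I, so H^3 = H: a single Hadamard. With (a, b) = (-0.1477, (-0.1335 - 0.98i)), H gives ((a + b)/√2, (a − b)/√2) = ((-0.1988 - 0.693i), (-0.01004 + 0.693i)).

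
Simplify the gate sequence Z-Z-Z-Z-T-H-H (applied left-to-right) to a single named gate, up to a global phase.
T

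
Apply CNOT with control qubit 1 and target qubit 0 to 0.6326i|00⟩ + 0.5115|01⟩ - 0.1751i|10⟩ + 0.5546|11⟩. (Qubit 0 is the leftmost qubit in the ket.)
0.6326i|00⟩ + 0.5546|01⟩ - 0.1751i|10⟩ + 0.5115|11⟩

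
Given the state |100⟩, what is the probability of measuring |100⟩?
1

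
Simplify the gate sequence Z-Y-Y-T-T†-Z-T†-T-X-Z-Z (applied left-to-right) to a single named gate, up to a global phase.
X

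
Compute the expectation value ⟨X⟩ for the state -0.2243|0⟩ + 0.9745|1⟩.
-0.4372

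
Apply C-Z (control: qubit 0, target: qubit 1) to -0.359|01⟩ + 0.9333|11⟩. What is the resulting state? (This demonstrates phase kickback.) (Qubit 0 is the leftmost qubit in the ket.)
-0.359|01⟩ - 0.9333|11⟩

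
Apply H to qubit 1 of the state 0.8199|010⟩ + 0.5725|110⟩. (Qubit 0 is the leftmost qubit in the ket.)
0.5798|000⟩ - 0.5798|010⟩ + 0.4048|100⟩ - 0.4048|110⟩

H on qubit 1 mixes each pair of kets that differ only in qubit 1: amplitudes (a, b) of (|…0…⟩, |…1…⟩) become ((a + b)/√2, (a − b)/√2). Kets absent from the input have amplitude 0.
(|000⟩, |010⟩): (a, b) = (0, 0.8199) → (0.5798, -0.5798)
(|100⟩, |110⟩): (a, b) = (0, 0.5725) → (0.4048, -0.4048)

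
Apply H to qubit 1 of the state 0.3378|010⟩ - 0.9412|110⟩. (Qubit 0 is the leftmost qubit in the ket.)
0.2389|000⟩ - 0.2389|010⟩ - 0.6655|100⟩ + 0.6655|110⟩

H on qubit 1 mixes each pair of kets that differ only in qubit 1: amplitudes (a, b) of (|…0…⟩, |…1…⟩) become ((a + b)/√2, (a − b)/√2). Kets absent from the input have amplitude 0.
(|000⟩, |010⟩): (a, b) = (0, 0.3378) → (0.2389, -0.2389)
(|100⟩, |110⟩): (a, b) = (0, -0.9412) → (-0.6655, 0.6655)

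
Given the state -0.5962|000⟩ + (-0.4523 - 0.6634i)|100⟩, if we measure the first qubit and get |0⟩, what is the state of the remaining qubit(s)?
-|00⟩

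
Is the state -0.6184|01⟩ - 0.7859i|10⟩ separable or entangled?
Entangled

Writing the state as a|00⟩ + b|01⟩ + c|10⟩ + d|11⟩, it is a product state iff ad − bc = 0.
Here (a, b, c, d) = (0, -0.6184, -0.7859i, 0): ad − bc = (0)(0) − (-0.6184)(-0.7859i) = -0.486i ≠ 0, so the state is entangled.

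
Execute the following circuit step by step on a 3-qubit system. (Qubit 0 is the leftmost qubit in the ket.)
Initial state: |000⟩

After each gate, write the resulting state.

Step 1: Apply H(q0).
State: 1/√2|000⟩ + 1/√2|100⟩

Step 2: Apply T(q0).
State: 1/√2|000⟩ + (1/2 + (1/2)i)|100⟩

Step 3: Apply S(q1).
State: 1/√2|000⟩ + (1/2 + (1/2)i)|100⟩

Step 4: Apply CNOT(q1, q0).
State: 1/√2|000⟩ + (1/2 + (1/2)i)|100⟩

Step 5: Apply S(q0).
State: 1/√2|000⟩ + (-1/2 + (1/2)i)|100⟩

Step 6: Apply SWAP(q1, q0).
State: 1/√2|000⟩ + (-1/2 + (1/2)i)|010⟩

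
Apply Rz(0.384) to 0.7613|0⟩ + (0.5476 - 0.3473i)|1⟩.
(0.7473 - 0.1453i)|0⟩ + (0.6038 - 0.2364i)|1⟩

Rz(0.384) = [[e^(−iθ/2), 0], [0, e^(iθ/2)]] with e^(±iθ/2) = cos(θ/2) ± i·sin(θ/2); θ = 0.384, cos(θ/2) ≈ 0.981625, sin(θ/2) ≈ 0.190823.
With a = amp(|0⟩) = 0.7613 and b = amp(|1⟩) = (0.5476 - 0.3473i):
new amp(|0⟩) = (0.981625 - 0.190823i)·a = (0.7473 - 0.1453i)
new amp(|1⟩) = (0.981625 + 0.190823i)·b = (0.6038 - 0.2364i)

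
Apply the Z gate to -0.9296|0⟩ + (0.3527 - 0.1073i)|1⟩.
-0.9296|0⟩ + (-0.3527 + 0.1073i)|1⟩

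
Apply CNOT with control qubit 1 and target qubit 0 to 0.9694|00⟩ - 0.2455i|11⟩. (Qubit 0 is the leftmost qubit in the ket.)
0.9694|00⟩ - 0.2455i|01⟩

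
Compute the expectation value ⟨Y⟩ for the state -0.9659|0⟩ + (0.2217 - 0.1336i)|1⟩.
0.2581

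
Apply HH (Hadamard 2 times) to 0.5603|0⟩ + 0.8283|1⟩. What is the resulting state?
0.5603|0⟩ + 0.8283|1⟩

H² = I, so an even number of Hadamards cancels: H^2 = I and the state is unchanged.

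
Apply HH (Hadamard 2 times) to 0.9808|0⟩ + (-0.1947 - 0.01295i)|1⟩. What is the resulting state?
0.9808|0⟩ + (-0.1947 - 0.01295i)|1⟩

H² = I, so an even number of Hadamards cancels: H^2 = I and the state is unchanged.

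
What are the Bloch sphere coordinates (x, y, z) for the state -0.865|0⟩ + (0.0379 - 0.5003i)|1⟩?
(-0.06557, 0.8655, 0.4965)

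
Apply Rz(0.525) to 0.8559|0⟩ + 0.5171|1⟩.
(0.8266 - 0.2221i)|0⟩ + (0.4994 + 0.1342i)|1⟩

Rz(0.525) = [[e^(−iθ/2), 0], [0, e^(iθ/2)]] with e^(±iθ/2) = cos(θ/2) ± i·sin(θ/2); θ = 0.525, cos(θ/2) ≈ 0.965744, sin(θ/2) ≈ 0.259496.
With a = amp(|0⟩) = 0.8559 and b = amp(|1⟩) = 0.5171:
new amp(|0⟩) = (0.965744 - 0.259496i)·a = (0.8266 - 0.2221i)
new amp(|1⟩) = (0.965744 + 0.259496i)·b = (0.4994 + 0.1342i)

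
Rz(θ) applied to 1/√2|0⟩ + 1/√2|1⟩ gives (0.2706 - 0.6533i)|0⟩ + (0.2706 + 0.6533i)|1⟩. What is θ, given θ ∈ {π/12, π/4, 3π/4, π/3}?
3π/4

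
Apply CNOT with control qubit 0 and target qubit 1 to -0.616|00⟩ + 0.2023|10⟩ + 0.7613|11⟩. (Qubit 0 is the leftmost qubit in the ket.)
-0.616|00⟩ + 0.7613|10⟩ + 0.2023|11⟩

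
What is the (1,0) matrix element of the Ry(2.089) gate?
0.8647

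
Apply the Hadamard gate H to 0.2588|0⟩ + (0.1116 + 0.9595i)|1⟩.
(0.2619 + 0.6785i)|0⟩ + (0.1041 - 0.6785i)|1⟩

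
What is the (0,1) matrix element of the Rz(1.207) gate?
0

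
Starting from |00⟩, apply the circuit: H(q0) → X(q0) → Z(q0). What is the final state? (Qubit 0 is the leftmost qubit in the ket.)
1/√2|00⟩ - 1/√2|10⟩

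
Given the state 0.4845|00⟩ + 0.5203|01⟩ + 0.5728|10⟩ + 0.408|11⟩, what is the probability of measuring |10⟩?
0.3281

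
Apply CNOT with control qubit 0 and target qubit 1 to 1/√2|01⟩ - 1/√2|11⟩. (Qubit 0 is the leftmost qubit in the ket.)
1/√2|01⟩ - 1/√2|10⟩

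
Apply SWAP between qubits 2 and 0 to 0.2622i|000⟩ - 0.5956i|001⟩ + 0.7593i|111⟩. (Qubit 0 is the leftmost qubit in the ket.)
0.2622i|000⟩ - 0.5956i|100⟩ + 0.7593i|111⟩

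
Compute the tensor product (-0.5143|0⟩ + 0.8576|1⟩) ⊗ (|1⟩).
-0.5143|01⟩ + 0.8576|11⟩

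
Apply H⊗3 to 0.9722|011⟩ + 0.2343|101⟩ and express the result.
0.4266|000⟩ - 0.4266|001⟩ - 0.2609|010⟩ + 0.2609|011⟩ + 0.2609|100⟩ - 0.2609|101⟩ - 0.4266|110⟩ + 0.4266|111⟩

H⊗3 gives amp(|y⟩) = (1/2√2) Σ_x (−1)^(x·y) amp(|x⟩), where x·y is the number of positions in which both x and y have a 1.
|000⟩: (0.9722 + 0.2343)/(2√2) = 0.4266
|001⟩: (-0.9722 - 0.2343)/(2√2) = -0.4266
|010⟩: (-0.9722 + 0.2343)/(2√2) = -0.2609
|011⟩: (0.9722 - 0.2343)/(2√2) = 0.2609
|100⟩: (0.9722 - 0.2343)/(2√2) = 0.2609
|101⟩: (-0.9722 + 0.2343)/(2√2) = -0.2609
|110⟩: (-0.9722 - 0.2343)/(2√2) = -0.4266
|111⟩: (0.9722 + 0.2343)/(2√2) = 0.4266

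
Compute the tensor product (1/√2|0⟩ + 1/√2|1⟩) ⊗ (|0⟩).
1/√2|00⟩ + 1/√2|10⟩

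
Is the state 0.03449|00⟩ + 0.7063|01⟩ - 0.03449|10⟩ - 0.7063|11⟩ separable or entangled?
Separable

Writing the state as a|00⟩ + b|01⟩ + c|10⟩ + d|11⟩, it is a product state iff ad − bc = 0.
Here (a, b, c, d) = (0.03449, 0.7063, -0.03449, -0.7063): ad − bc = (0.03449)(-0.7063) − (0.7063)(-0.03449) = 0, so the state is separable.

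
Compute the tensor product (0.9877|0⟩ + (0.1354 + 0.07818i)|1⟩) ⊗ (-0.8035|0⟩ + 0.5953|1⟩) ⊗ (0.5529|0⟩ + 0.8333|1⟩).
-0.4388|000⟩ - 0.6613|001⟩ + 0.3251|010⟩ + 0.49|011⟩ + (-0.06015 - 0.03473i)|100⟩ + (-0.09066 - 0.05235i)|101⟩ + (0.04457 + 0.02573i)|110⟩ + (0.06717 + 0.03878i)|111⟩

amp(|b₁b₂…⟩) = product of the factor amplitudes for bits b₁, b₂, …; only kets whose every factor amplitude is nonzero survive.
|000⟩: (0.9877)(-0.8035)(0.5529) = -0.4388
|001⟩: (0.9877)(-0.8035)(0.8333) = -0.6613
|010⟩: (0.9877)(0.5953)(0.5529) = 0.3251
|011⟩: (0.9877)(0.5953)(0.8333) = 0.49
|100⟩: (0.1354 + 0.07818i)(-0.8035)(0.5529) = (-0.06015 - 0.03473i)
|101⟩: (0.1354 + 0.07818i)(-0.8035)(0.8333) = (-0.09066 - 0.05235i)
|110⟩: (0.1354 + 0.07818i)(0.5953)(0.5529) = (0.04457 + 0.02573i)
|111⟩: (0.1354 + 0.07818i)(0.5953)(0.8333) = (0.06717 + 0.03878i)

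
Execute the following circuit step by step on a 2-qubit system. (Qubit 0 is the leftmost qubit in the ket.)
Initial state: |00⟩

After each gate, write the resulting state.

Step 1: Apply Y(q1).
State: i|01⟩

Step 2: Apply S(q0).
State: i|01⟩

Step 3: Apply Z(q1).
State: -i|01⟩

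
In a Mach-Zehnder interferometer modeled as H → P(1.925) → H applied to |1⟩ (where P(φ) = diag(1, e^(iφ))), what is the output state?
(0.6734 - 0.469i)|0⟩ + (0.3266 + 0.469i)|1⟩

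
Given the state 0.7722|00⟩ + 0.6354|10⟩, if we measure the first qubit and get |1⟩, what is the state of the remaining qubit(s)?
|0⟩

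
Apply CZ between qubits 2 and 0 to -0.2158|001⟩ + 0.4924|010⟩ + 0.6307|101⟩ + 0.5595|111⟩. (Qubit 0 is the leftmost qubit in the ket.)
-0.2158|001⟩ + 0.4924|010⟩ - 0.6307|101⟩ - 0.5595|111⟩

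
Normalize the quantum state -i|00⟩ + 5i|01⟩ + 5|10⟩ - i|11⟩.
-0.1387i|00⟩ + 0.6934i|01⟩ + 0.6934|10⟩ - 0.1387i|11⟩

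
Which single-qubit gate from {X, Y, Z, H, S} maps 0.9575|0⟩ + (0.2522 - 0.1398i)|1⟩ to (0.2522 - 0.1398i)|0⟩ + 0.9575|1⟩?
X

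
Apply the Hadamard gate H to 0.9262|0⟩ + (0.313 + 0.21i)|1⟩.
(0.8762 + 0.1485i)|0⟩ + (0.4336 - 0.1485i)|1⟩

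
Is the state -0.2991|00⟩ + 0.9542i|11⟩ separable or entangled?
Entangled

Writing the state as a|00⟩ + b|01⟩ + c|10⟩ + d|11⟩, it is a product state iff ad − bc = 0.
Here (a, b, c, d) = (-0.2991, 0, 0, 0.9542i): ad − bc = (-0.2991)(0.9542i) − (0)(0) = -0.2854i ≠ 0, so the state is entangled.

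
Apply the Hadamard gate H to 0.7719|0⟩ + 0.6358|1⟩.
0.9954|0⟩ + 0.09624|1⟩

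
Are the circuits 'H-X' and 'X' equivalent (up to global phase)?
No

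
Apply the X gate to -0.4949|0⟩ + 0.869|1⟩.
0.869|0⟩ - 0.4949|1⟩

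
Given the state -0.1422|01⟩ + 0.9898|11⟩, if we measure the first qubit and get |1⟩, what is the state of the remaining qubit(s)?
|1⟩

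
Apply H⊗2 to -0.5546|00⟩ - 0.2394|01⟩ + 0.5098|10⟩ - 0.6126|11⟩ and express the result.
-0.4484|00⟩ + 0.4036|01⟩ - 0.3456|10⟩ - 0.7188|11⟩

H⊗2 gives amp(|y⟩) = (1/2) Σ_x (−1)^(x·y) amp(|x⟩), where x·y is the number of positions in which both x and y have a 1.
|00⟩: (-0.5546 - 0.2394 + 0.5098 - 0.6126)/2 = -0.4484
|01⟩: (-0.5546 + 0.2394 + 0.5098 + 0.6126)/2 = 0.4036
|10⟩: (-0.5546 - 0.2394 - 0.5098 + 0.6126)/2 = -0.3456
|11⟩: (-0.5546 + 0.2394 - 0.5098 - 0.6126)/2 = -0.7188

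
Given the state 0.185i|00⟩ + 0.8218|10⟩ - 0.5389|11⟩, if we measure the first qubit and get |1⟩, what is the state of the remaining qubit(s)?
0.8362|0⟩ - 0.5484|1⟩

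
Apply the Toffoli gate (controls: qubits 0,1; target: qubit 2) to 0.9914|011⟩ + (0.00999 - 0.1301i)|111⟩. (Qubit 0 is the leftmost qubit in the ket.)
0.9914|011⟩ + (0.00999 - 0.1301i)|110⟩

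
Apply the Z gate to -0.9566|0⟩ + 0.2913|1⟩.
-0.9566|0⟩ - 0.2913|1⟩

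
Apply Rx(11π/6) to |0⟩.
-0.9659|0⟩ - 0.2588i|1⟩

Rx(11π/6) = [[cos(θ/2), −i·sin(θ/2)], [−i·sin(θ/2), cos(θ/2)]]; θ = 11π/6, cos(θ/2) ≈ -0.965926, sin(θ/2) ≈ 0.258819.
With a = amp(|0⟩) = 1 and b = amp(|1⟩) = 0:
new amp(|0⟩) = (-0.965926)·a + (-0.258819i)·b = -0.9659
new amp(|1⟩) = (-0.258819i)·a + (-0.965926)·b = -0.2588i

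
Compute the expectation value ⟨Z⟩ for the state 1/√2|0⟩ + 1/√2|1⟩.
0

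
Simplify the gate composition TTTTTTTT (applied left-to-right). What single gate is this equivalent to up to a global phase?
I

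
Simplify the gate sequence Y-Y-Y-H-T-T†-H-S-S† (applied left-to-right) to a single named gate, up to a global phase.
Y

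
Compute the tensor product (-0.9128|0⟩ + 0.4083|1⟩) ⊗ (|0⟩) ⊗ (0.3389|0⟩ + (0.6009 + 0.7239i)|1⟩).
-0.3093|000⟩ + (-0.5485 - 0.6608i)|001⟩ + 0.1384|100⟩ + (0.2453 + 0.2956i)|101⟩

amp(|b₁b₂…⟩) = product of the factor amplitudes for bits b₁, b₂, …; only kets whose every factor amplitude is nonzero survive.
|000⟩: (-0.9128)(1)(0.3389) = -0.3093
|001⟩: (-0.9128)(1)(0.6009 + 0.7239i) = (-0.5485 - 0.6608i)
|100⟩: (0.4083)(1)(0.3389) = 0.1384
|101⟩: (0.4083)(1)(0.6009 + 0.7239i) = (0.2453 + 0.2956i)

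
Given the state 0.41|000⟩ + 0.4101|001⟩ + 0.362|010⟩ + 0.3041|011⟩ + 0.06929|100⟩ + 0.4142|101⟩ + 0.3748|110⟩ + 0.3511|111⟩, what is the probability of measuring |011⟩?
0.09248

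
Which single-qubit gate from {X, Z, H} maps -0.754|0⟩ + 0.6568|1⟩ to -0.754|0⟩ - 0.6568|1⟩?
Z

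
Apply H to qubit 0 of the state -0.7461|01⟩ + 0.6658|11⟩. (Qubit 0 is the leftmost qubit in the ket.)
-0.05678|01⟩ - 0.9984|11⟩

H on qubit 0 mixes each pair of kets that differ only in qubit 0: amplitudes (a, b) of (|…0…⟩, |…1…⟩) become ((a + b)/√2, (a − b)/√2). Kets absent from the input have amplitude 0.
(|01⟩, |11⟩): (a, b) = (-0.7461, 0.6658) → (-0.05678, -0.9984)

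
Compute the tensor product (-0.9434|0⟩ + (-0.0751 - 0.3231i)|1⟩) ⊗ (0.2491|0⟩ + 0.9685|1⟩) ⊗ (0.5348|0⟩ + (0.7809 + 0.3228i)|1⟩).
-0.1257|000⟩ + (-0.1835 - 0.07586i)|001⟩ - 0.4886|010⟩ + (-0.7135 - 0.2949i)|011⟩ + (-0.01 - 0.04304i)|100⟩ + (0.01137 - 0.06889i)|101⟩ + (-0.0389 - 0.1674i)|110⟩ + (0.04421 - 0.2678i)|111⟩

amp(|b₁b₂…⟩) = product of the factor amplitudes for bits b₁, b₂, …; only kets whose every factor amplitude is nonzero survive.
|000⟩: (-0.9434)(0.2491)(0.5348) = -0.1257
|001⟩: (-0.9434)(0.2491)(0.7809 + 0.3228i) = (-0.1835 - 0.07586i)
|010⟩: (-0.9434)(0.9685)(0.5348) = -0.4886
|011⟩: (-0.9434)(0.9685)(0.7809 + 0.3228i) = (-0.7135 - 0.2949i)
|100⟩: (-0.0751 - 0.3231i)(0.2491)(0.5348) = (-0.01 - 0.04304i)
|101⟩: (-0.0751 - 0.3231i)(0.2491)(0.7809 + 0.3228i) = (0.01137 - 0.06889i)
|110⟩: (-0.0751 - 0.3231i)(0.9685)(0.5348) = (-0.0389 - 0.1674i)
|111⟩: (-0.0751 - 0.3231i)(0.9685)(0.7809 + 0.3228i) = (0.04421 - 0.2678i)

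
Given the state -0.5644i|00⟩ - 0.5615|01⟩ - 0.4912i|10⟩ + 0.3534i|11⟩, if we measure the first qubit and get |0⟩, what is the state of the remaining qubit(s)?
-0.7089i|0⟩ - 0.7053|1⟩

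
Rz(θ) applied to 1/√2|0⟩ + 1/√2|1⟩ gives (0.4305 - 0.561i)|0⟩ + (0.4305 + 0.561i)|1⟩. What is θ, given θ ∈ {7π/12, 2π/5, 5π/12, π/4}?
7π/12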